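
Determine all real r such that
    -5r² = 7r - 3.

Rearrange to standard form: -5r² - 7r + 3 = 0.
Discriminant: (-7)² − 4·(-5)·3 = 109.
Quadratic formula: r = (7 ± √109) / (-10).
So r = -√(109)/10 - 7/10 ≈ -1.744 or r = -7/10 + √(109)/10 ≈ 0.344.

r = -1.744 or r = 0.344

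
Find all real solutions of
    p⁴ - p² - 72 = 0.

p = -3 or p = 3

Let u = p². The equation becomes u² - u - 72 = 0.
Factor: (u + 8)(u - 9) = 0, so u = -8 or u = 9.
p² = -8 < 0 has no real solution.
p² = 9 gives p = ±3.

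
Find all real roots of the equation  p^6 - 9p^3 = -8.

Let u = p^3. The equation becomes u^2 - 9u + 8 = 0.
Factor: (u - 8)(u - 1) = 0, so u = 8 or u = 1.
p^3 = 8 gives p = 2.
p^3 = 1 gives p = 1.

p = 1 or p = 2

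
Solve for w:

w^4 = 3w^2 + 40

Let u = w^2. The equation becomes u^2 - 3u - 40 = 0.
Factor: (u + 5)(u - 8) = 0, so u = -5 or u = 8.
w^2 = -5 < 0 has no real solution.
w^2 = 8 gives w = +/-2*sqrt(2) ~= +/-2.8284.

w = -2.8284 or w = 2.8284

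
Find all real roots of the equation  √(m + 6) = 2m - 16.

m = 10

Square both sides: m + 6 = (2m - 16)².
Expand and rearrange: 4m² - 65m + 250 = 0.
Solving gives m = 10 or m = 6.25.
Check each candidate in the original equation:
  m = 10: √(16) = 4, while 2m - 16 = 4 — valid.
  m = 6.25: √(12.25) = 3.5, while 2m - 16 = -3.5 — extraneous.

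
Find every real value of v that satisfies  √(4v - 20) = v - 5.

Square both sides: 4v - 20 = (v - 5)².
Expand and rearrange: v² - 14v + 45 = 0.
Solving gives v = 9 or v = 5.
Check each candidate in the original equation:
  v = 9: √(16) = 4, while v - 5 = 4 — valid.
  v = 5: √(0) = 0, while v - 5 = 0 — valid.

v = 5 or v = 9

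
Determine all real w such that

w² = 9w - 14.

w = 2 or w = 7

Bring every term to one side: w² - 9w + 14 = 0.
Factor: (w - 7)(w - 2) = 0.
So w = 7 or w = 2.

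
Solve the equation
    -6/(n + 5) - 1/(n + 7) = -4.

Multiply both sides by (n + 5)(n + 7):
-6(n + 7) - (n + 5) = -4(n + 5)(n + 7).
Expand and collect terms: -4n^2 - 41n - 93 = 0.
By the quadratic formula, n = (41 +/- sqrt(193)) / -8, so n ~= -6.8616 or n ~= -3.3884.
Neither value makes a denominator zero (n != -5, n != -7), so both are valid.

n = -6.8616 or n = -3.3884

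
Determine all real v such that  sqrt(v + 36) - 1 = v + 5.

Isolate the radical: sqrt(v + 36) = v + 6.
Square both sides: v + 36 = (v + 6)^2.
Expand and rearrange: v^2 + 11v = 0.
Solving gives v = 0 or v = -11.
Check each candidate in the original equation:
  v = 0: sqrt(36) = 6, while v + 6 = 6 — valid.
  v = -11: sqrt(25) = 5, while v + 6 = -5 — extraneous.

v = 0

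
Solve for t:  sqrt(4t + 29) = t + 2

t = 5

Square both sides: 4t + 29 = (t + 2)^2.
Expand and rearrange: t^2 - 25 = 0.
Solving gives t = 5 or t = -5.
Check each candidate in the original equation:
  t = 5: sqrt(49) = 7, while t + 2 = 7 — valid.
  t = -5: sqrt(9) = 3, while t + 2 = -3 — extraneous.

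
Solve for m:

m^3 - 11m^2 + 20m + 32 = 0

m = -1 or m = 4 or m = 8

Possible rational roots are divisors of 32. Testing m = 4 gives 0, so (m - 4) is a factor.
Divide: m^3 - 11m^2 + 20m + 32 = (m - 4)(m^2 - 7m - 8).
Factor the quadratic: m = 8 or m = -1.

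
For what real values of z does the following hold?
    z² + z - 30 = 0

Factor: (z - 5)(z + 6) = 0.
So z = 5 or z = -6.

z = -6 or z = 5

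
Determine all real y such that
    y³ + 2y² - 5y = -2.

y = -3.5616 or y = 0.5616 or y = 1

Rearrange: y³ + 2y² - 5y + 2 = 0.
Possible rational roots are divisors of 2. Testing y = 1 gives 0, so (y - 1) is a factor.
Divide: y³ + 2y² - 5y + 2 = (y - 1)(y² + 3y - 2).
Apply the quadratic formula to y² + 3y - 2 = 0: y = (-3 ± √17)/2, i.e. y ≈ 0.5616 or y ≈ -3.5616.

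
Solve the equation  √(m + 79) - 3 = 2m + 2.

Isolate the radical: √(m + 79) = 2m + 5.
Square both sides: m + 79 = (2m + 5)².
Expand and rearrange: 4m² + 19m - 54 = 0.
Solving gives m = 2 or m = -6.75.
Check each candidate in the original equation:
  m = 2: √(81) = 9, while 2m + 5 = 9 — valid.
  m = -6.75: √(72.25) = 8.5, while 2m + 5 = -8.5 — extraneous.

m = 2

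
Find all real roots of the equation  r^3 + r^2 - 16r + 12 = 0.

r = -4.8284 or r = 0.8284 or r = 3

Possible rational roots are divisors of 12. Testing r = 3 gives 0, so (r - 3) is a factor.
Divide: r^3 + r^2 - 16r + 12 = (r - 3)(r^2 + 4r - 4).
Apply the quadratic formula to r^2 + 4r - 4 = 0: r = (-4 +/- sqrt(32))/2, i.e. r ~= 0.8284 or r ~= -4.8284.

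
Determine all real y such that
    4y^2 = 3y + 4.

y = -0.693 or y = 1.443

Rearrange to standard form: 4y^2 - 3y - 4 = 0.
Discriminant: (-3)^2 - 4*4*(-4) = 73.
Quadratic formula: y = (3 +/- sqrt(73)) / 8.
So y = 3/8 + sqrt(73)/8 ~= 1.443 or y = 3/8 - sqrt(73)/8 ~= -0.693.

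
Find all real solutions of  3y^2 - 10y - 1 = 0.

y = -0.0972 or y = 3.4305

Discriminant: (-10)^2 - 4*3*(-1) = 112.
Quadratic formula: y = (10 +/- sqrt(112)) / 6.
So y = 5/3 + 2*sqrt(7)/3 ~= 3.4305 or y = 5/3 - 2*sqrt(7)/3 ~= -0.0972.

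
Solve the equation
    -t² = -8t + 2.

Rearrange to standard form: -t² + 8t - 2 = 0.
Discriminant: (8)² − 4·(-1)·(-2) = 56.
Quadratic formula: t = (-8 ± √56) / (-2).
So t = 4 - √(14) ≈ 0.2583 or t = √(14) + 4 ≈ 7.7417.

t = 0.2583 or t = 7.7417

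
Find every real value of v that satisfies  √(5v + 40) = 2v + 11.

Square both sides: 5v + 40 = (2v + 11)².
Expand and rearrange: 4v² + 39v + 81 = 0.
Solving gives v = -3 or v = -6.75.
Check each candidate in the original equation:
  v = -3: √(25) = 5, while 2v + 11 = 5 — valid.
  v = -6.75: √(6.25) = 2.5, while 2v + 11 = -2.5 — extraneous.

v = -3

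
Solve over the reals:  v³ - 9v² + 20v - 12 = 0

Possible rational roots are divisors of -12. Testing v = 2 gives 0, so (v - 2) is a factor.
Divide: v³ - 9v² + 20v - 12 = (v - 2)(v² - 7v + 6).
Factor the quadratic: v = 6 or v = 1.

v = 1 or v = 2 or v = 6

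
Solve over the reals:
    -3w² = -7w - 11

Rearrange to standard form: -3w² + 7w + 11 = 0.
Discriminant: (7)² − 4·(-3)·11 = 181.
Quadratic formula: w = (-7 ± √181) / (-6).
So w = 7/6 - √(181)/6 ≈ -1.0756 or w = 7/6 + √(181)/6 ≈ 3.4089.

w = -1.0756 or w = 3.4089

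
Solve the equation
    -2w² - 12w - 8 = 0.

w = -5.2361 or w = -0.7639

Discriminant: (-12)² − 4·(-2)·(-8) = 80.
Quadratic formula: w = (12 ± √80) / (-4).
So w = -3 - √(5) ≈ -5.2361 or w = -3 + √(5) ≈ -0.7639.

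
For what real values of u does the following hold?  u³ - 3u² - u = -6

u = -1.3028 or u = 2 or u = 2.3028

Rearrange: u³ - 3u² - u + 6 = 0.
Possible rational roots are divisors of 6. Testing u = 2 gives 0, so (u - 2) is a factor.
Divide: u³ - 3u² - u + 6 = (u - 2)(u² - u - 3).
Apply the quadratic formula to u² - u - 3 = 0: u = (1 ± √13)/2, i.e. u ≈ 2.3028 or u ≈ -1.3028.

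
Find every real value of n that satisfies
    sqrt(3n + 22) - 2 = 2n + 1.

n = 1

Isolate the radical: sqrt(3n + 22) = 2n + 3.
Square both sides: 3n + 22 = (2n + 3)^2.
Expand and rearrange: 4n^2 + 9n - 13 = 0.
Solving gives n = 1 or n = -3.25.
Check each candidate in the original equation:
  n = 1: sqrt(25) = 5, while 2n + 3 = 5 — valid.
  n = -3.25: sqrt(12.25) = 3.5, while 2n + 3 = -3.5 — extraneous.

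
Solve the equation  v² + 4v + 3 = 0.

v = -3 or v = -1

Factor: (v + 1)(v + 3) = 0.
So v = -1 or v = -3.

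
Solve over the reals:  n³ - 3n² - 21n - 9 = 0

n = -3 or n = -0.4641 or n = 6.4641

Possible rational roots are divisors of -9. Testing n = -3 gives 0, so (n + 3) is a factor.
Divide: n³ - 3n² - 21n - 9 = (n + 3)(n² - 6n - 3).
Apply the quadratic formula to n² - 6n - 3 = 0: n = (6 ± √48)/2, i.e. n ≈ 6.4641 or n ≈ -0.4641.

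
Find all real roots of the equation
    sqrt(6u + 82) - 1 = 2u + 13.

u = -3

Isolate the radical: sqrt(6u + 82) = 2u + 14.
Square both sides: 6u + 82 = (2u + 14)^2.
Expand and rearrange: 4u^2 + 50u + 114 = 0.
Solving gives u = -3 or u = -9.5.
Check each candidate in the original equation:
  u = -3: sqrt(64) = 8, while 2u + 14 = 8 — valid.
  u = -9.5: sqrt(25) = 5, while 2u + 14 = -5 — extraneous.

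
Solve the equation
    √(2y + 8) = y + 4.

Square both sides: 2y + 8 = (y + 4)².
Expand and rearrange: y² + 6y + 8 = 0.
Solving gives y = -2 or y = -4.
Check each candidate in the original equation:
  y = -2: √(4) = 2, while y + 4 = 2 — valid.
  y = -4: √(0) = 0, while y + 4 = 0 — valid.

y = -4 or y = -2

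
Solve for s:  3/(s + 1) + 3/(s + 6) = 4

s = -5.3601 or s = -0.1399

Multiply both sides by (s + 1)(s + 6):
3(s + 6) + 3(s + 1) = 4(s + 1)(s + 6).
Expand and collect terms: 4s² + 22s + 3 = 0.
By the quadratic formula, s = (-22 ± √436) / 8, so s ≈ -0.1399 or s ≈ -5.3601.
Neither value makes a denominator zero (s ≠ -1, s ≠ -6), so both are valid.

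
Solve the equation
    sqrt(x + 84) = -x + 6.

x = -3

Square both sides: x + 84 = (-x + 6)^2.
Expand and rearrange: x^2 - 13x - 48 = 0.
Solving gives x = 16 or x = -3.
Check each candidate in the original equation:
  x = 16: sqrt(100) = 10, while -x + 6 = -10 — extraneous.
  x = -3: sqrt(81) = 9, while -x + 6 = 9 — valid.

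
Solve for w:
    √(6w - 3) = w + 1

w = 2

Square both sides: 6w - 3 = (w + 1)².
Expand and rearrange: w² - 4w + 4 = 0.
This gives the repeated root w = 2.
Check in the original equation:
  w = 2: √(9) = 3, while w + 1 = 3 — valid.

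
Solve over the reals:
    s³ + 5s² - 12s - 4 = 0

Possible rational roots are divisors of -4. Testing s = 2 gives 0, so (s - 2) is a factor.
Divide: s³ + 5s² - 12s - 4 = (s - 2)(s² + 7s + 2).
Apply the quadratic formula to s² + 7s + 2 = 0: s = (-7 ± √41)/2, i.e. s ≈ -0.2984 or s ≈ -6.7016.

s = -6.7016 or s = -0.2984 or s = 2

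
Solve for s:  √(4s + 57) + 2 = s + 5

s = 6

Isolate the radical: √(4s + 57) = s + 3.
Square both sides: 4s + 57 = (s + 3)².
Expand and rearrange: s² + 2s - 48 = 0.
Solving gives s = 6 or s = -8.
Check each candidate in the original equation:
  s = 6: √(81) = 9, while s + 3 = 9 — valid.
  s = -8: √(25) = 5, while s + 3 = -5 — extraneous.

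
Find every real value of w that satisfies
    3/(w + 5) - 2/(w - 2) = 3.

Multiply both sides by (w + 5)(w - 2):
3(w - 2) - 2(w + 5) = 3(w + 5)(w - 2).
Expand and collect terms: 3w² + 8w - 14 = 0.
By the quadratic formula, w = (-8 ± √232) / 6, so w ≈ 1.2053 or w ≈ -3.8719.
Neither value makes a denominator zero (w ≠ -5, w ≠ 2), so both are valid.

w = -3.8719 or w = 1.2053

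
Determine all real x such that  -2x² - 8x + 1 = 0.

x = -4.1213 or x = 0.1213

Discriminant: (-8)² − 4·(-2)·1 = 72.
Quadratic formula: x = (8 ± √72) / (-4).
So x = -3·√(2)/2 - 2 ≈ -4.1213 or x = -2 + 3·√(2)/2 ≈ 0.1213.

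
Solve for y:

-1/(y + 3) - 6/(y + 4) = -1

Multiply both sides by (y + 3)(y + 4):
-(y + 4) - 6(y + 3) = -(y + 3)(y + 4).
Expand and collect terms: -y² + 10 = 0.
By the quadratic formula, y = (0 ± √40) / -2, so y ≈ -3.1623 or y ≈ 3.1623.
Neither value makes a denominator zero (y ≠ -3, y ≠ -4), so both are valid.

y = -3.1623 or y = 3.1623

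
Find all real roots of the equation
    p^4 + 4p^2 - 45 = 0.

p = -2.2361 or p = 2.2361

Let u = p^2. The equation becomes u^2 + 4u - 45 = 0.
Factor: (u - 5)(u + 9) = 0, so u = 5 or u = -9.
p^2 = 5 gives p = +/-sqrt(5) ~= +/-2.2361.
p^2 = -9 < 0 has no real solution.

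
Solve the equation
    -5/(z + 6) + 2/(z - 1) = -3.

Multiply both sides by (z + 6)(z - 1):
-5(z - 1) + 2(z + 6) = -3(z + 6)(z - 1).
Expand and collect terms: -3z² - 12z + 1 = 0.
By the quadratic formula, z = (12 ± √156) / -6, so z ≈ -4.0817 or z ≈ 0.0817.
Neither value makes a denominator zero (z ≠ -6, z ≠ 1), so both are valid.

z = -4.0817 or z = 0.0817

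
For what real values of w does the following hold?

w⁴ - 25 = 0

w = -2.2361 or w = 2.2361

Let u = w². The equation becomes u² - 25 = 0.
Factor: (u - 5)(u + 5) = 0, so u = 5 or u = -5.
w² = 5 gives w = ±√(5) ≈ ±2.2361.
w² = -5 < 0 has no real solution.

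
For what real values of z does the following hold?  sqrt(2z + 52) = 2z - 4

z = 6

Square both sides: 2z + 52 = (2z - 4)^2.
Expand and rearrange: 4z^2 - 18z - 36 = 0.
Solving gives z = 6 or z = -1.5.
Check each candidate in the original equation:
  z = 6: sqrt(64) = 8, while 2z - 4 = 8 — valid.
  z = -1.5: sqrt(49) = 7, while 2z - 4 = -7 — extraneous.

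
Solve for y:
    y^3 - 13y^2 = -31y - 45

y = -1 or y = 5 or y = 9

Rearrange: y^3 - 13y^2 + 31y + 45 = 0.
Possible rational roots are divisors of 45. Testing y = 5 gives 0, so (y - 5) is a factor.
Divide: y^3 - 13y^2 + 31y + 45 = (y - 5)(y^2 - 8y - 9).
Factor the quadratic: y = 9 or y = -1.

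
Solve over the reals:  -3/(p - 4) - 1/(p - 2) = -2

p = 2.2679 or p = 5.7321

Multiply both sides by (p - 4)(p - 2):
-3(p - 2) - (p - 4) = -2(p - 4)(p - 2).
Expand and collect terms: -2p² + 16p - 26 = 0.
By the quadratic formula, p = (-16 ± √48) / -4, so p ≈ 2.2679 or p ≈ 5.7321.
Neither value makes a denominator zero (p ≠ 4, p ≠ 2), so both are valid.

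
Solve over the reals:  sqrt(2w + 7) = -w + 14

w = 9

Square both sides: 2w + 7 = (-w + 14)^2.
Expand and rearrange: w^2 - 30w + 189 = 0.
Solving gives w = 21 or w = 9.
Check each candidate in the original equation:
  w = 21: sqrt(49) = 7, while -w + 14 = -7 — extraneous.
  w = 9: sqrt(25) = 5, while -w + 14 = 5 — valid.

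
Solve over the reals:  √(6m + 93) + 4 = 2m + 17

Isolate the radical: √(6m + 93) = 2m + 13.
Square both sides: 6m + 93 = (2m + 13)².
Expand and rearrange: 4m² + 46m + 76 = 0.
Solving gives m = -2 or m = -9.5.
Check each candidate in the original equation:
  m = -2: √(81) = 9, while 2m + 13 = 9 — valid.
  m = -9.5: √(36) = 6, while 2m + 13 = -6 — extraneous.

m = -2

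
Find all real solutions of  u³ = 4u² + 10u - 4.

Rearrange: u³ - 4u² - 10u + 4 = 0.
Possible rational roots are divisors of 4. Testing u = -2 gives 0, so (u + 2) is a factor.
Divide: u³ - 4u² - 10u + 4 = (u + 2)(u² - 6u + 2).
Apply the quadratic formula to u² - 6u + 2 = 0: u = (6 ± √28)/2, i.e. u ≈ 5.6458 or u ≈ 0.3542.

u = -2 or u = 0.3542 or u = 5.6458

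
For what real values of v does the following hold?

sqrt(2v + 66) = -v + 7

v = -1

Square both sides: 2v + 66 = (-v + 7)^2.
Expand and rearrange: v^2 - 16v - 17 = 0.
Solving gives v = 17 or v = -1.
Check each candidate in the original equation:
  v = 17: sqrt(100) = 10, while -v + 7 = -10 — extraneous.
  v = -1: sqrt(64) = 8, while -v + 7 = 8 — valid.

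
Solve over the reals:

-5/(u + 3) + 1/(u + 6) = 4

u = -5.5 or u = -4.5

Multiply both sides by (u + 3)(u + 6):
-5(u + 6) + (u + 3) = 4(u + 3)(u + 6).
Expand and collect terms: 4u^2 + 40u + 99 = 0.
Factor or apply the quadratic formula: u = -4.5 or u = -5.5.
Neither value makes a denominator zero (u != -3, u != -6), so both are valid.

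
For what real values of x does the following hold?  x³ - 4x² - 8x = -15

x = -2.3028 or x = 1.3028 or x = 5

Rearrange: x³ - 4x² - 8x + 15 = 0.
Possible rational roots are divisors of 15. Testing x = 5 gives 0, so (x - 5) is a factor.
Divide: x³ - 4x² - 8x + 15 = (x - 5)(x² + x - 3).
Apply the quadratic formula to x² + x - 3 = 0: x = (-1 ± √13)/2, i.e. x ≈ 1.3028 or x ≈ -2.3028.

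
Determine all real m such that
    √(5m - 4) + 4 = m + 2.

m = 8

Isolate the radical: √(5m - 4) = m - 2.
Square both sides: 5m - 4 = (m - 2)².
Expand and rearrange: m² - 9m + 8 = 0.
Solving gives m = 8 or m = 1.
Check each candidate in the original equation:
  m = 8: √(36) = 6, while m - 2 = 6 — valid.
  m = 1: √(1) = 1, while m - 2 = -1 — extraneous.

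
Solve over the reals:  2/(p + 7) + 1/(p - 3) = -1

p = -9.1789 or p = 2.1789

Multiply both sides by (p + 7)(p - 3):
2(p - 3) + (p + 7) = -(p + 7)(p - 3).
Expand and collect terms: -p² - 7p + 20 = 0.
By the quadratic formula, p = (7 ± √129) / -2, so p ≈ -9.1789 or p ≈ 2.1789.
Neither value makes a denominator zero (p ≠ -7, p ≠ 3), so both are valid.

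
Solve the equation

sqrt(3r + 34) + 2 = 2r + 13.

r = -3

Isolate the radical: sqrt(3r + 34) = 2r + 11.
Square both sides: 3r + 34 = (2r + 11)^2.
Expand and rearrange: 4r^2 + 41r + 87 = 0.
Solving gives r = -3 or r = -7.25.
Check each candidate in the original equation:
  r = -3: sqrt(25) = 5, while 2r + 11 = 5 — valid.
  r = -7.25: sqrt(12.25) = 3.5, while 2r + 11 = -3.5 — extraneous.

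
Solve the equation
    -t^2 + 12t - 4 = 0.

t = 0.3431 or t = 11.6569

Discriminant: (12)^2 - 4*(-1)*(-4) = 128.
Quadratic formula: t = (-12 +/- sqrt(128)) / (-2).
So t = 6 - 4*sqrt(2) ~= 0.3431 or t = 4*sqrt(2) + 6 ~= 11.6569.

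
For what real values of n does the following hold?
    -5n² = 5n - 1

n = -1.1708 or n = 0.1708

Rearrange to standard form: -5n² - 5n + 1 = 0.
Discriminant: (-5)² − 4·(-5)·1 = 45.
Quadratic formula: n = (5 ± √45) / (-10).
So n = -3·√(5)/10 - 1/2 ≈ -1.1708 or n = -1/2 + 3·√(5)/10 ≈ 0.1708.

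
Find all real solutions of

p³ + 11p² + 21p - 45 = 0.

Possible rational roots are divisors of -45. Testing p = -5 gives 0, so (p + 5) is a factor.
Divide: p³ + 11p² + 21p - 45 = (p + 5)(p² + 6p - 9).
Apply the quadratic formula to p² + 6p - 9 = 0: p = (-6 ± √72)/2, i.e. p ≈ 1.2426 or p ≈ -7.2426.

p = -7.2426 or p = -5 or p = 1.2426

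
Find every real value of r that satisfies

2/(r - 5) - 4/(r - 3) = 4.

Multiply both sides by (r - 5)(r - 3):
2(r - 3) - 4(r - 5) = 4(r - 5)(r - 3).
Expand and collect terms: 4r² - 30r + 46 = 0.
By the quadratic formula, r = (30 ± √164) / 8, so r ≈ 5.3508 or r ≈ 2.1492.
Neither value makes a denominator zero (r ≠ 5, r ≠ 3), so both are valid.

r = 2.1492 or r = 5.3508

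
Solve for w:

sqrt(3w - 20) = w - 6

Square both sides: 3w - 20 = (w - 6)^2.
Expand and rearrange: w^2 - 15w + 56 = 0.
Solving gives w = 8 or w = 7.
Check each candidate in the original equation:
  w = 8: sqrt(4) = 2, while w - 6 = 2 — valid.
  w = 7: sqrt(1) = 1, while w - 6 = 1 — valid.

w = 7 or w = 8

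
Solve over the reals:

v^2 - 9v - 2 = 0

v = -0.217 or v = 9.217

Discriminant: (-9)^2 - 4*1*(-2) = 89.
Quadratic formula: v = (9 +/- sqrt(89)) / 2.
So v = 9/2 + sqrt(89)/2 ~= 9.217 or v = 9/2 - sqrt(89)/2 ~= -0.217.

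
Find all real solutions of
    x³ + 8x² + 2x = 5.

x = -7.6533 or x = -1 or x = 0.6533

Rearrange: x³ + 8x² + 2x - 5 = 0.
Possible rational roots are divisors of -5. Testing x = -1 gives 0, so (x + 1) is a factor.
Divide: x³ + 8x² + 2x - 5 = (x + 1)(x² + 7x - 5).
Apply the quadratic formula to x² + 7x - 5 = 0: x = (-7 ± √69)/2, i.e. x ≈ 0.6533 or x ≈ -7.6533.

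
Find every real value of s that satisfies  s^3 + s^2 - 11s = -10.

Rearrange: s^3 + s^2 - 11s + 10 = 0.
Possible rational roots are divisors of 10. Testing s = 2 gives 0, so (s - 2) is a factor.
Divide: s^3 + s^2 - 11s + 10 = (s - 2)(s^2 + 3s - 5).
Apply the quadratic formula to s^2 + 3s - 5 = 0: s = (-3 +/- sqrt(29))/2, i.e. s ~= 1.1926 or s ~= -4.1926.

s = -4.1926 or s = 1.1926 or s = 2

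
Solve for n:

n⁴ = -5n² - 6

Let u = n². The equation becomes u² + 5u + 6 = 0.
Factor: (u + 3)(u + 2) = 0, so u = -3 or u = -2.
n² = -3 < 0 has no real solution.
n² = -2 < 0 has no real solution.

No real solutions.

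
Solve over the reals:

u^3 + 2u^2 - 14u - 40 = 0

Possible rational roots are divisors of -40. Testing u = 4 gives 0, so (u - 4) is a factor.
Divide: u^3 + 2u^2 - 14u - 40 = (u - 4)(u^2 + 6u + 10).
The quadratic u^2 + 6u + 10 has discriminant -4 < 0, so no further real roots.

u = 4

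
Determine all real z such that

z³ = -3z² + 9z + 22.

Rearrange: z³ + 3z² - 9z - 22 = 0.
Possible rational roots are divisors of -22. Testing z = -2 gives 0, so (z + 2) is a factor.
Divide: z³ + 3z² - 9z - 22 = (z + 2)(z² + z - 11).
Apply the quadratic formula to z² + z - 11 = 0: z = (-1 ± √45)/2, i.e. z ≈ 2.8541 or z ≈ -3.8541.

z = -3.8541 or z = -2 or z = 2.8541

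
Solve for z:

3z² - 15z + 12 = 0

Factor: 3(z - 1)(z - 4) = 0.
So z = 1 or z = 4.

z = 1 or z = 4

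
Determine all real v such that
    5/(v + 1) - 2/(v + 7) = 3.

v = -7.5311 or v = 0.5311

Multiply both sides by (v + 1)(v + 7):
5(v + 7) - 2(v + 1) = 3(v + 1)(v + 7).
Expand and collect terms: 3v² + 21v - 12 = 0.
By the quadratic formula, v = (-21 ± √585) / 6, so v ≈ 0.5311 or v ≈ -7.5311.
Neither value makes a denominator zero (v ≠ -1, v ≠ -7), so both are valid.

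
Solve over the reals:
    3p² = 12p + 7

p = -0.5166 or p = 4.5166

Rearrange to standard form: 3p² - 12p - 7 = 0.
Discriminant: (-12)² − 4·3·(-7) = 228.
Quadratic formula: p = (12 ± √228) / 6.
So p = 2 + √(57)/3 ≈ 4.5166 or p = 2 - √(57)/3 ≈ -0.5166.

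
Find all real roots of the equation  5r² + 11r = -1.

r = -2.105 or r = -0.095

Rearrange to standard form: 5r² + 11r + 1 = 0.
Discriminant: (11)² − 4·5·1 = 101.
Quadratic formula: r = (-11 ± √101) / 10.
So r = -11/10 + √(101)/10 ≈ -0.095 or r = -11/10 - √(101)/10 ≈ -2.105.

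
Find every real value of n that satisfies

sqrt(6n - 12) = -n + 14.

Square both sides: 6n - 12 = (-n + 14)^2.
Expand and rearrange: n^2 - 34n + 208 = 0.
Solving gives n = 26 or n = 8.
Check each candidate in the original equation:
  n = 26: sqrt(144) = 12, while -n + 14 = -12 — extraneous.
  n = 8: sqrt(36) = 6, while -n + 14 = 6 — valid.

n = 8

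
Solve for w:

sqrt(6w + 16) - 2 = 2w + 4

w = -2.5 or w = -2

Isolate the radical: sqrt(6w + 16) = 2w + 6.
Square both sides: 6w + 16 = (2w + 6)^2.
Expand and rearrange: 4w^2 + 18w + 20 = 0.
Solving gives w = -2 or w = -2.5.
Check each candidate in the original equation:
  w = -2: sqrt(4) = 2, while 2w + 6 = 2 — valid.
  w = -2.5: sqrt(1) = 1, while 2w + 6 = 1 — valid.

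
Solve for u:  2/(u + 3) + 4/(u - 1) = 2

u = -2.3723 or u = 3.3723

Multiply both sides by (u + 3)(u - 1):
2(u - 1) + 4(u + 3) = 2(u + 3)(u - 1).
Expand and collect terms: 2u^2 - 2u - 16 = 0.
By the quadratic formula, u = (2 +/- sqrt(132)) / 4, so u ~= 3.3723 or u ~= -2.3723.
Neither value makes a denominator zero (u != -3, u != 1), so both are valid.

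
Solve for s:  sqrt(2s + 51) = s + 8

s = -1

Square both sides: 2s + 51 = (s + 8)^2.
Expand and rearrange: s^2 + 14s + 13 = 0.
Solving gives s = -1 or s = -13.
Check each candidate in the original equation:
  s = -1: sqrt(49) = 7, while s + 8 = 7 — valid.
  s = -13: sqrt(25) = 5, while s + 8 = -5 — extraneous.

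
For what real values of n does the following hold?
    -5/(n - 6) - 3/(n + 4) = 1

n = -8.5678 or n = 2.5678

Multiply both sides by (n - 6)(n + 4):
-5(n + 4) - 3(n - 6) = (n - 6)(n + 4).
Expand and collect terms: n^2 + 6n - 22 = 0.
By the quadratic formula, n = (-6 +/- sqrt(124)) / 2, so n ~= 2.5678 or n ~= -8.5678.
Neither value makes a denominator zero (n != 6, n != -4), so both are valid.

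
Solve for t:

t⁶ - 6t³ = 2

t = -0.6816 or t = 1.8485

Let u = t³. The equation becomes u² - 6u - 2 = 0.
By the quadratic formula, u = 3 + √(11) or u = 3 - √(11).
t³ = 3 + √(11) gives t = ∛(3 + √(11)) ≈ 1.8485.
t³ = 3 - √(11) gives t = -∛(-3 + √(11)) ≈ -0.6816.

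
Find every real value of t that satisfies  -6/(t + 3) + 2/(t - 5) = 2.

Multiply both sides by (t + 3)(t - 5):
-6(t - 5) + 2(t + 3) = 2(t + 3)(t - 5).
Expand and collect terms: 2t² - 66 = 0.
By the quadratic formula, t = (0 ± √528) / 4, so t ≈ 5.7446 or t ≈ -5.7446.
Neither value makes a denominator zero (t ≠ -3, t ≠ 5), so both are valid.

t = -5.7446 or t = 5.7446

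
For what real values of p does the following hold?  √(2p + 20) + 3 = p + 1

p = 8

Isolate the radical: √(2p + 20) = p - 2.
Square both sides: 2p + 20 = (p - 2)².
Expand and rearrange: p² - 6p - 16 = 0.
Solving gives p = 8 or p = -2.
Check each candidate in the original equation:
  p = 8: √(36) = 6, while p - 2 = 6 — valid.
  p = -2: √(16) = 4, while p - 2 = -4 — extraneous.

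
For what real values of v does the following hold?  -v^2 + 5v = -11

Rearrange to standard form: -v^2 + 5v + 11 = 0.
Discriminant: (5)^2 - 4*(-1)*11 = 69.
Quadratic formula: v = (-5 +/- sqrt(69)) / (-2).
So v = 5/2 - sqrt(69)/2 ~= -1.6533 or v = 5/2 + sqrt(69)/2 ~= 6.6533.

v = -1.6533 or v = 6.6533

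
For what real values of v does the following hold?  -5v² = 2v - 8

Rearrange to standard form: -5v² - 2v + 8 = 0.
Discriminant: (-2)² − 4·(-5)·8 = 164.
Quadratic formula: v = (2 ± √164) / (-10).
So v = -√(41)/5 - 1/5 ≈ -1.4806 or v = -1/5 + √(41)/5 ≈ 1.0806.

v = -1.4806 or v = 1.0806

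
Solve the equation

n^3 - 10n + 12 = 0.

n = -3.6458 or n = 1.6458 or n = 2

Possible rational roots are divisors of 12. Testing n = 2 gives 0, so (n - 2) is a factor.
Divide: n^3 - 10n + 12 = (n - 2)(n^2 + 2n - 6).
Apply the quadratic formula to n^2 + 2n - 6 = 0: n = (-2 +/- sqrt(28))/2, i.e. n ~= 1.6458 or n ~= -3.6458.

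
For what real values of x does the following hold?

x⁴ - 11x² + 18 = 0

x = -3 or x = -1.4142 or x = 1.4142 or x = 3

Let u = x². The equation becomes u² - 11u + 18 = 0.
Factor: (u - 9)(u - 2) = 0, so u = 9 or u = 2.
x² = 9 gives x = ±3.
x² = 2 gives x = ±√(2) ≈ ±1.4142.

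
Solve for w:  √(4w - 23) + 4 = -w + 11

w = 6

Isolate the radical: √(4w - 23) = -w + 7.
Square both sides: 4w - 23 = (-w + 7)².
Expand and rearrange: w² - 18w + 72 = 0.
Solving gives w = 12 or w = 6.
Check each candidate in the original equation:
  w = 12: √(25) = 5, while -w + 7 = -5 — extraneous.
  w = 6: √(1) = 1, while -w + 7 = 1 — valid.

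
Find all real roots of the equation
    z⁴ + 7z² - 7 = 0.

Let u = z². The equation becomes u² + 7u - 7 = 0.
By the quadratic formula, u = -7/2 + √(77)/2 or u = -√(77)/2 - 7/2.
z² = -7/2 + √(77)/2 gives z = ±√(-7/2 + √(77)/2) ≈ ±0.9421.
z² = -√(77)/2 - 7/2 < 0 has no real solution.

z = -0.9421 or z = 0.9421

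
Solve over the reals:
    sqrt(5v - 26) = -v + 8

Square both sides: 5v - 26 = (-v + 8)^2.
Expand and rearrange: v^2 - 21v + 90 = 0.
Solving gives v = 15 or v = 6.
Check each candidate in the original equation:
  v = 15: sqrt(49) = 7, while -v + 8 = -7 — extraneous.
  v = 6: sqrt(4) = 2, while -v + 8 = 2 — valid.

v = 6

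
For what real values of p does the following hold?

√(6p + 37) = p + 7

p = -6 or p = -2

Square both sides: 6p + 37 = (p + 7)².
Expand and rearrange: p² + 8p + 12 = 0.
Solving gives p = -2 or p = -6.
Check each candidate in the original equation:
  p = -2: √(25) = 5, while p + 7 = 5 — valid.
  p = -6: √(1) = 1, while p + 7 = 1 — valid.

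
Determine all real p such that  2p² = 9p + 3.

p = -0.3117 or p = 4.8117

Rearrange to standard form: 2p² - 9p - 3 = 0.
Discriminant: (-9)² − 4·2·(-3) = 105.
Quadratic formula: p = (9 ± √105) / 4.
So p = 9/4 + √(105)/4 ≈ 4.8117 or p = 9/4 - √(105)/4 ≈ -0.3117.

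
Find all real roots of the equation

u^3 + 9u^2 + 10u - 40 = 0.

u = -6.5311 or u = -4 or u = 1.5311

Possible rational roots are divisors of -40. Testing u = -4 gives 0, so (u + 4) is a factor.
Divide: u^3 + 9u^2 + 10u - 40 = (u + 4)(u^2 + 5u - 10).
Apply the quadratic formula to u^2 + 5u - 10 = 0: u = (-5 +/- sqrt(65))/2, i.e. u ~= 1.5311 or u ~= -6.5311.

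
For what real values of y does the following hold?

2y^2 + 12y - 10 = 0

y = -6.7417 or y = 0.7417

Discriminant: (12)^2 - 4*2*(-10) = 224.
Quadratic formula: y = (-12 +/- sqrt(224)) / 4.
So y = -3 + sqrt(14) ~= 0.7417 or y = -sqrt(14) - 3 ~= -6.7417.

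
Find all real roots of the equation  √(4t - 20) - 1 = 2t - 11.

Isolate the radical: √(4t - 20) = 2t - 10.
Square both sides: 4t - 20 = (2t - 10)².
Expand and rearrange: 4t² - 44t + 120 = 0.
Solving gives t = 6 or t = 5.
Check each candidate in the original equation:
  t = 6: √(4) = 2, while 2t - 10 = 2 — valid.
  t = 5: √(0) = 0, while 2t - 10 = 0 — valid.

t = 5 or t = 6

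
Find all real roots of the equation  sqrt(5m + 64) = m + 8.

Square both sides: 5m + 64 = (m + 8)^2.
Expand and rearrange: m^2 + 11m = 0.
Solving gives m = 0 or m = -11.
Check each candidate in the original equation:
  m = 0: sqrt(64) = 8, while m + 8 = 8 — valid.
  m = -11: sqrt(9) = 3, while m + 8 = -3 — extraneous.

m = 0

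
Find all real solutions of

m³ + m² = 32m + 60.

Rearrange: m³ + m² - 32m - 60 = 0.
Possible rational roots are divisors of -60. Testing m = -5 gives 0, so (m + 5) is a factor.
Divide: m³ + m² - 32m - 60 = (m + 5)(m² - 4m - 12).
Factor the quadratic: m = 6 or m = -2.

m = -5 or m = -2 or m = 6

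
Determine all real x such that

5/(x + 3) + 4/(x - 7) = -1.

x = -9.5887 or x = 4.5887

Multiply both sides by (x + 3)(x - 7):
5(x - 7) + 4(x + 3) = -(x + 3)(x - 7).
Expand and collect terms: -x^2 - 5x + 44 = 0.
By the quadratic formula, x = (5 +/- sqrt(201)) / -2, so x ~= -9.5887 or x ~= 4.5887.
Neither value makes a denominator zero (x != -3, x != 7), so both are valid.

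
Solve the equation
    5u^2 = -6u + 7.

Rearrange to standard form: 5u^2 + 6u - 7 = 0.
Discriminant: (6)^2 - 4*5*(-7) = 176.
Quadratic formula: u = (-6 +/- sqrt(176)) / 10.
So u = -3/5 + 2*sqrt(11)/5 ~= 0.7266 or u = -2*sqrt(11)/5 - 3/5 ~= -1.9266.

u = -1.9266 or u = 0.7266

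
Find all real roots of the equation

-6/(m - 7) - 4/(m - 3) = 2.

Multiply both sides by (m - 7)(m - 3):
-6(m - 3) - 4(m - 7) = 2(m - 7)(m - 3).
Expand and collect terms: 2m² - 10m - 4 = 0.
By the quadratic formula, m = (10 ± √132) / 4, so m ≈ 5.3723 or m ≈ -0.3723.
Neither value makes a denominator zero (m ≠ 7, m ≠ 3), so both are valid.

m = -0.3723 or m = 5.3723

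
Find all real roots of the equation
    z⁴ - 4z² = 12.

z = -2.4495 or z = 2.4495

Let u = z². The equation becomes u² - 4u - 12 = 0.
Factor: (u + 2)(u - 6) = 0, so u = -2 or u = 6.
z² = -2 < 0 has no real solution.
z² = 6 gives z = ±√(6) ≈ ±2.4495.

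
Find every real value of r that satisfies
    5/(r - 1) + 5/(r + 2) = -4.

Multiply both sides by (r - 1)(r + 2):
5(r + 2) + 5(r - 1) = -4(r - 1)(r + 2).
Expand and collect terms: -4r² - 14r + 3 = 0.
By the quadratic formula, r = (14 ± √244) / -8, so r ≈ -3.7026 or r ≈ 0.2026.
Neither value makes a denominator zero (r ≠ 1, r ≠ -2), so both are valid.

r = -3.7026 or r = 0.2026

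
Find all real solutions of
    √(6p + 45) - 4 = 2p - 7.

Isolate the radical: √(6p + 45) = 2p - 3.
Square both sides: 6p + 45 = (2p - 3)².
Expand and rearrange: 4p² - 18p - 36 = 0.
Solving gives p = 6 or p = -1.5.
Check each candidate in the original equation:
  p = 6: √(81) = 9, while 2p - 3 = 9 — valid.
  p = -1.5: √(36) = 6, while 2p - 3 = -6 — extraneous.

p = 6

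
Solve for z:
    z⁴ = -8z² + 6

z = -0.8309 or z = 0.8309

Let u = z². The equation becomes u² + 8u - 6 = 0.
By the quadratic formula, u = -4 + √(22) or u = -√(22) - 4.
z² = -4 + √(22) gives z = ±√(-4 + √(22)) ≈ ±0.8309.
z² = -√(22) - 4 < 0 has no real solution.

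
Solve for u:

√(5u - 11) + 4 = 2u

Isolate the radical: √(5u - 11) = 2u - 4.
Square both sides: 5u - 11 = (2u - 4)².
Expand and rearrange: 4u² - 21u + 27 = 0.
Solving gives u = 3 or u = 2.25.
Check each candidate in the original equation:
  u = 3: √(4) = 2, while 2u - 4 = 2 — valid.
  u = 2.25: √(0.25) = 0.5, while 2u - 4 = 0.5 — valid.

u = 2.25 or u = 3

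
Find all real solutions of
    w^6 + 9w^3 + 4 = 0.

Let u = w^3. The equation becomes u^2 + 9u + 4 = 0.
By the quadratic formula, u = -9/2 + sqrt(65)/2 or u = -9/2 - sqrt(65)/2.
w^3 = -9/2 + sqrt(65)/2 gives w = -(9/2 - sqrt(65)/2)^(1/3) ~= -0.7769.
w^3 = -9/2 - sqrt(65)/2 gives w = -(sqrt(65)/2 + 9/2)^(1/3) ~= -2.0433.

w = -2.0433 or w = -0.7769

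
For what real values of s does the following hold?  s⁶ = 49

s = -1.9129 or s = 1.9129

Let u = s³. The equation becomes u² - 49 = 0.
Factor: (u + 7)(u - 7) = 0, so u = -7 or u = 7.
s³ = -7 gives s = -∛(7) ≈ -1.9129.
s³ = 7 gives s = ∛(7) ≈ 1.9129.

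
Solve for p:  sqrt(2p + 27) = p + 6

p = -1

Square both sides: 2p + 27 = (p + 6)^2.
Expand and rearrange: p^2 + 10p + 9 = 0.
Solving gives p = -1 or p = -9.
Check each candidate in the original equation:
  p = -1: sqrt(25) = 5, while p + 6 = 5 — valid.
  p = -9: sqrt(9) = 3, while p + 6 = -3 — extraneous.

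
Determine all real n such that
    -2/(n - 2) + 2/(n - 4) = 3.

n = 1.4725 or n = 4.5275

Multiply both sides by (n - 2)(n - 4):
-2(n - 4) + 2(n - 2) = 3(n - 2)(n - 4).
Expand and collect terms: 3n^2 - 18n + 20 = 0.
By the quadratic formula, n = (18 +/- sqrt(84)) / 6, so n ~= 4.5275 or n ~= 1.4725.
Neither value makes a denominator zero (n != 2, n != 4), so both are valid.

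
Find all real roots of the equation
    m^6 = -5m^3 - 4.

m = -1.5874 or m = -1

Let u = m^3. The equation becomes u^2 + 5u + 4 = 0.
Factor: (u + 4)(u + 1) = 0, so u = -4 or u = -1.
m^3 = -4 gives m = -(4)^(1/3) ~= -1.5874.
m^3 = -1 gives m = -1.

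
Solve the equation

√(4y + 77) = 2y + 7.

y = 1

Square both sides: 4y + 77 = (2y + 7)².
Expand and rearrange: 4y² + 24y - 28 = 0.
Solving gives y = 1 or y = -7.
Check each candidate in the original equation:
  y = 1: √(81) = 9, while 2y + 7 = 9 — valid.
  y = -7: √(49) = 7, while 2y + 7 = -7 — extraneous.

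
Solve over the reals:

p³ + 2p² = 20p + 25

Rearrange: p³ + 2p² - 20p - 25 = 0.
Possible rational roots are divisors of -25. Testing p = -5 gives 0, so (p + 5) is a factor.
Divide: p³ + 2p² - 20p - 25 = (p + 5)(p² - 3p - 5).
Apply the quadratic formula to p² - 3p - 5 = 0: p = (3 ± √29)/2, i.e. p ≈ 4.1926 or p ≈ -1.1926.

p = -5 or p = -1.1926 or p = 4.1926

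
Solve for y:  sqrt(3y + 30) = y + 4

y = 2

Square both sides: 3y + 30 = (y + 4)^2.
Expand and rearrange: y^2 + 5y - 14 = 0.
Solving gives y = 2 or y = -7.
Check each candidate in the original equation:
  y = 2: sqrt(36) = 6, while y + 4 = 6 — valid.
  y = -7: sqrt(9) = 3, while y + 4 = -3 — extraneous.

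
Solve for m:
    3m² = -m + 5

m = -1.4684 or m = 1.135

Rearrange to standard form: 3m² + m - 5 = 0.
Discriminant: (1)² − 4·3·(-5) = 61.
Quadratic formula: m = (-1 ± √61) / 6.
So m = -1/6 + √(61)/6 ≈ 1.135 or m = -√(61)/6 - 1/6 ≈ -1.4684.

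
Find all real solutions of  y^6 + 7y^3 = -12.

y = -1.5874 or y = -1.4422

Let u = y^3. The equation becomes u^2 + 7u + 12 = 0.
Factor: (u + 3)(u + 4) = 0, so u = -3 or u = -4.
y^3 = -3 gives y = -(3)^(1/3) ~= -1.4422.
y^3 = -4 gives y = -(4)^(1/3) ~= -1.5874.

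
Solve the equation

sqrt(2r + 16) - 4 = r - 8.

Isolate the radical: sqrt(2r + 16) = r - 4.
Square both sides: 2r + 16 = (r - 4)^2.
Expand and rearrange: r^2 - 10r = 0.
Solving gives r = 10 or r = 0.
Check each candidate in the original equation:
  r = 10: sqrt(36) = 6, while r - 4 = 6 — valid.
  r = 0: sqrt(16) = 4, while r - 4 = -4 — extraneous.

r = 10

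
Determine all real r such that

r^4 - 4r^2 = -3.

Let u = r^2. The equation becomes u^2 - 4u + 3 = 0.
Factor: (u - 3)(u - 1) = 0, so u = 3 or u = 1.
r^2 = 3 gives r = +/-sqrt(3) ~= +/-1.7321.
r^2 = 1 gives r = +/-1.

r = -1.7321 or r = -1 or r = 1 or r = 1.7321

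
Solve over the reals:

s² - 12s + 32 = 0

Factor: (s - 4)(s - 8) = 0.
So s = 4 or s = 8.

s = 4 or s = 8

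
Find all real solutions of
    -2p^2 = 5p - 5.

Rearrange to standard form: -2p^2 - 5p + 5 = 0.
Discriminant: (-5)^2 - 4*(-2)*5 = 65.
Quadratic formula: p = (5 +/- sqrt(65)) / (-4).
So p = -sqrt(65)/4 - 5/4 ~= -3.2656 or p = -5/4 + sqrt(65)/4 ~= 0.7656.

p = -3.2656 or p = 0.7656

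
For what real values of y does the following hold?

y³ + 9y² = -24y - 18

y = -4.7321 or y = -3 or y = -1.2679

Rearrange: y³ + 9y² + 24y + 18 = 0.
Possible rational roots are divisors of 18. Testing y = -3 gives 0, so (y + 3) is a factor.
Divide: y³ + 9y² + 24y + 18 = (y + 3)(y² + 6y + 6).
Apply the quadratic formula to y² + 6y + 6 = 0: y = (-6 ± √12)/2, i.e. y ≈ -1.2679 or y ≈ -4.7321.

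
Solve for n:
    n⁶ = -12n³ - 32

Let u = n³. The equation becomes u² + 12u + 32 = 0.
Factor: (u + 4)(u + 8) = 0, so u = -4 or u = -8.
n³ = -4 gives n = -∛(4) ≈ -1.5874.
n³ = -8 gives n = -2.

n = -2 or n = -1.5874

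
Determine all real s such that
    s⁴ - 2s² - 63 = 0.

s = -3 or s = 3

Let u = s². The equation becomes u² - 2u - 63 = 0.
Factor: (u + 7)(u - 9) = 0, so u = -7 or u = 9.
s² = -7 < 0 has no real solution.
s² = 9 gives s = ±3.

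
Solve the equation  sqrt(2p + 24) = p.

p = 6

Square both sides: 2p + 24 = (p)^2.
Expand and rearrange: p^2 - 2p - 24 = 0.
Solving gives p = 6 or p = -4.
Check each candidate in the original equation:
  p = 6: sqrt(36) = 6, while p = 6 — valid.
  p = -4: sqrt(16) = 4, while p = -4 — extraneous.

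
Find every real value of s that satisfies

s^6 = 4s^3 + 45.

Let u = s^3. The equation becomes u^2 - 4u - 45 = 0.
Factor: (u + 5)(u - 9) = 0, so u = -5 or u = 9.
s^3 = -5 gives s = -(5)^(1/3) ~= -1.71.
s^3 = 9 gives s = (9)^(1/3) ~= 2.0801.

s = -1.71 or s = 2.0801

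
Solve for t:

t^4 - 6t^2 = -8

t = -2 or t = -1.4142 or t = 1.4142 or t = 2

Let u = t^2. The equation becomes u^2 - 6u + 8 = 0.
Factor: (u - 2)(u - 4) = 0, so u = 2 or u = 4.
t^2 = 2 gives t = +/-sqrt(2) ~= +/-1.4142.
t^2 = 4 gives t = +/-2.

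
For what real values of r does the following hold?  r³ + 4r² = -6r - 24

r = -4

Rearrange: r³ + 4r² + 6r + 24 = 0.
Possible rational roots are divisors of 24. Testing r = -4 gives 0, so (r + 4) is a factor.
Divide: r³ + 4r² + 6r + 24 = (r + 4)(r² + 6).
The quadratic r² + 6 has discriminant -24 < 0, so no further real roots.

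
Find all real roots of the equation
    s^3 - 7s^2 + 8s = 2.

s = 0.3542 or s = 1 or s = 5.6458

Rearrange: s^3 - 7s^2 + 8s - 2 = 0.
Possible rational roots are divisors of -2. Testing s = 1 gives 0, so (s - 1) is a factor.
Divide: s^3 - 7s^2 + 8s - 2 = (s - 1)(s^2 - 6s + 2).
Apply the quadratic formula to s^2 - 6s + 2 = 0: s = (6 +/- sqrt(28))/2, i.e. s ~= 5.6458 or s ~= 0.3542.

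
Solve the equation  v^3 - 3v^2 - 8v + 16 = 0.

Possible rational roots are divisors of 16. Testing v = 4 gives 0, so (v - 4) is a factor.
Divide: v^3 - 3v^2 - 8v + 16 = (v - 4)(v^2 + v - 4).
Apply the quadratic formula to v^2 + v - 4 = 0: v = (-1 +/- sqrt(17))/2, i.e. v ~= 1.5616 or v ~= -2.5616.

v = -2.5616 or v = 1.5616 or v = 4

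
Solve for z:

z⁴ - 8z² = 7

Let u = z². The equation becomes u² - 8u - 7 = 0.
By the quadratic formula, u = 4 + √(23) or u = 4 - √(23).
z² = 4 + √(23) gives z = ±√(4 + √(23)) ≈ ±2.9658.
z² = 4 - √(23) < 0 has no real solution.

z = -2.9658 or z = 2.9658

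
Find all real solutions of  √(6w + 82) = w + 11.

Square both sides: 6w + 82 = (w + 11)².
Expand and rearrange: w² + 16w + 39 = 0.
Solving gives w = -3 or w = -13.
Check each candidate in the original equation:
  w = -3: √(64) = 8, while w + 11 = 8 — valid.
  w = -13: √(4) = 2, while w + 11 = -2 — extraneous.

w = -3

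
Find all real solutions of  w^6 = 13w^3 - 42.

Let u = w^3. The equation becomes u^2 - 13u + 42 = 0.
Factor: (u - 6)(u - 7) = 0, so u = 6 or u = 7.
w^3 = 6 gives w = (6)^(1/3) ~= 1.8171.
w^3 = 7 gives w = (7)^(1/3) ~= 1.9129.

w = 1.8171 or w = 1.9129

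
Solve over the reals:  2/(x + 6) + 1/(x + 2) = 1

x = -4.5616 or x = -0.4384

Multiply both sides by (x + 6)(x + 2):
2(x + 2) + (x + 6) = (x + 6)(x + 2).
Expand and collect terms: x^2 + 5x + 2 = 0.
By the quadratic formula, x = (-5 +/- sqrt(17)) / 2, so x ~= -0.4384 or x ~= -4.5616.
Neither value makes a denominator zero (x != -6, x != -2), so both are valid.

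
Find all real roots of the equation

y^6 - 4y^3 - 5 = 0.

y = -1 or y = 1.71

Let u = y^3. The equation becomes u^2 - 4u - 5 = 0.
Factor: (u + 1)(u - 5) = 0, so u = -1 or u = 5.
y^3 = -1 gives y = -1.
y^3 = 5 gives y = (5)^(1/3) ~= 1.71.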